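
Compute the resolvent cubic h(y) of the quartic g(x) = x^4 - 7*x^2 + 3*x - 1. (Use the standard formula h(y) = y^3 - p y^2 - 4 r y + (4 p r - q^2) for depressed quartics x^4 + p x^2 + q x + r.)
h(y) = y^3 + 7*y^2 + 4*y + 19

Identify coefficients: p = -7, q = 3, r = -1.
Plug into h(y) = y^3 - p y^2 - 4 r y + (4 p r - q^2):
  h(y) = y^3 - (-7) y^2 - 4*(-1) y + (4*(-7)*(-1) - (3)^2)
       = y^3 + (7) y^2 + (4) y + (19).
Simplifying: h(y) = y^3 + 7*y^2 + 4*y + 19.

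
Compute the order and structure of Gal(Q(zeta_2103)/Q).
|Gal(Q(zeta_2103)/Q)| = phi(2103) = 1400; group ≅ (Z/2103Z)^* ≅ Z/2Z × Z/700Z

The n-th cyclotomic polynomial Φ_2103(x) is the minimal polynomial of zeta_2103 over Q and has degree phi(2103) = 1400. So Q(zeta_2103) is a degree-1400 Galois extension with Galois group (Z/2103Z)^*. By CRT, (Z/2103Z)^* ≅ (Z/3Z)^* × (Z/701Z)^*. Each prime-power unit group is (Z/3Z)^* ≅ Z/2Z; (Z/701Z)^* ≅ Z/700Z. Hence Gal(Q(zeta_2103)/Q) ≅ Z/2Z × Z/700Z.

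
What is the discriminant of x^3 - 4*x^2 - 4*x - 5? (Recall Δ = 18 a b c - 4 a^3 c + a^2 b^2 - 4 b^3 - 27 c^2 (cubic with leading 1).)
Δ = -2883

For x^3 + a x^2 + b x + c the discriminant is Δ = 18 a b c - 4 a^3 c + a^2 b^2 - 4 b^3 - 27 c^2.
Plug a = -4, b = -4, c = -5:
  18*(-4)*(-4)*(-5) - 4*(-4)^3*(-5) + (-4)^2*(-4)^2 - 4*(-4)^3 - 27*(-5)^2
  = -1440 + (-1280) + 256 + (256) + (-675)
  = -2883.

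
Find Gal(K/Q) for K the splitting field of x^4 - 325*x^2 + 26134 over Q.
Gal(K/Q) = V_4 (Klein four-group, Z/2Z × Z/2Z)

f factors as (x^2 - 179)(x^2 - 146), so the splitting field is K = Q(sqrt(179), sqrt(146)). The elements 179, 146, 26134 are all non-squares in Q, so sqrt(179) and sqrt(146) generate independent quadratic extensions. Thus [K:Q] = 4 and Gal(K/Q) is generated by the two order-2 automorphisms sqrt(179) ↦ -sqrt(179) and sqrt(146) ↦ -sqrt(146), giving V_4.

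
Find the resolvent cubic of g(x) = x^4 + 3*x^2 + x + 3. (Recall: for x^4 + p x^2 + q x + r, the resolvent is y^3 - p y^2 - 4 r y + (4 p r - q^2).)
h(y) = y^3 - 3*y^2 - 12*y + 35

Identify coefficients: p = 3, q = 1, r = 3.
Plug into h(y) = y^3 - p y^2 - 4 r y + (4 p r - q^2):
  h(y) = y^3 - (3) y^2 - 4*(3) y + (4*(3)*(3) - (1)^2)
       = y^3 + (-3) y^2 + (-12) y + (35).
Simplifying: h(y) = y^3 - 3*y^2 - 12*y + 35.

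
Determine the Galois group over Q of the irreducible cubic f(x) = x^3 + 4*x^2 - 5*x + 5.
Gal(K/Q) = S_3 (symmetric group of order 6)

Compute the discriminant of x^3 + (4)*x^2 + (-5)*x + (5): Δ = -2855. Since Δ is not a rational square, the Galois group is not contained in A_3; it must be the full S_3 (irreducibility of the cubic rules out anything smaller).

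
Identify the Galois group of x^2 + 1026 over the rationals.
Gal(K/Q) = Z/2Z (cyclic of order 2)

x^2 + 1026 is irreducible over Q since -1026 is not a rational square. The splitting field Q(sqrt(-1026)) has degree 2 over Q, and its unique nontrivial automorphism is sqrt(-1026) ↦ -sqrt(-1026). Hence Gal(Q(sqrt(-1026))/Q) = Z/2Z.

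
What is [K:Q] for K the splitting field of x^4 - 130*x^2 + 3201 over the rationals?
[K:Q] = 4

f factors as (x^2 - 97)(x^2 - 33); the splitting field is K = Q(sqrt(97), sqrt(33)). Since 97, 33, and 3201 are all non-squares in Q, the three subfields Q(sqrt(97)), Q(sqrt(33)), Q(sqrt(3201)) are distinct degree-2 extensions, so [K:Q] = 4 (Klein four Galois group).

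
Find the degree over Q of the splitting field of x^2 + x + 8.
[K:Q] = 2

The discriminant of x^2 + (1)*x + (8) is b^2 - 4c = 1 - (32) = -31. Since -31 is not a perfect square in Q, the polynomial is irreducible over Q. Its two roots generate a degree-2 extension, so [K:Q] = 2.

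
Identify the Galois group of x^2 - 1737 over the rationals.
Gal(K/Q) = Z/2Z (cyclic of order 2)

x^2 - 1737 is irreducible over Q since 1737 is not a rational square. The splitting field Q(sqrt(1737)) has degree 2 over Q, and its unique nontrivial automorphism is sqrt(1737) ↦ -sqrt(1737). Hence Gal(Q(sqrt(1737))/Q) = Z/2Z.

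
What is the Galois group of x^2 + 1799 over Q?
Gal(K/Q) = Z/2Z (cyclic of order 2)

x^2 + 1799 is irreducible over Q since -1799 is not a rational square. The splitting field Q(sqrt(-1799)) has degree 2 over Q, and its unique nontrivial automorphism is sqrt(-1799) ↦ -sqrt(-1799). Hence Gal(Q(sqrt(-1799))/Q) = Z/2Z.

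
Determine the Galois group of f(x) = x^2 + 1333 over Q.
Gal(K/Q) = Z/2Z (cyclic of order 2)

x^2 + 1333 is irreducible over Q since -1333 is not a rational square. The splitting field Q(sqrt(-1333)) has degree 2 over Q, and its unique nontrivial automorphism is sqrt(-1333) ↦ -sqrt(-1333). Hence Gal(Q(sqrt(-1333))/Q) = Z/2Z.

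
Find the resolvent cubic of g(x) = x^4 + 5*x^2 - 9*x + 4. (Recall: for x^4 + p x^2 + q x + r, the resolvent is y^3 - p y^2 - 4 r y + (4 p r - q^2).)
h(y) = y^3 - 5*y^2 - 16*y - 1

Identify coefficients: p = 5, q = -9, r = 4.
Plug into h(y) = y^3 - p y^2 - 4 r y + (4 p r - q^2):
  h(y) = y^3 - (5) y^2 - 4*(4) y + (4*(5)*(4) - (-9)^2)
       = y^3 + (-5) y^2 + (-16) y + (-1).
Simplifying: h(y) = y^3 - 5*y^2 - 16*y - 1.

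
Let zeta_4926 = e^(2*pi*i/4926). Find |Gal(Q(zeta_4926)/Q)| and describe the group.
|Gal(Q(zeta_4926)/Q)| = phi(4926) = 1640; group ≅ (Z/4926Z)^* ≅ Z/2Z × Z/820Z

The n-th cyclotomic polynomial Φ_4926(x) is the minimal polynomial of zeta_4926 over Q and has degree phi(4926) = 1640. So Q(zeta_4926) is a degree-1640 Galois extension with Galois group (Z/4926Z)^*. By CRT, (Z/4926Z)^* ≅ (Z/2Z)^* × (Z/3Z)^* × (Z/821Z)^*. Each prime-power unit group is (Z/2Z)^* ≅ trivial group (order 1); (Z/3Z)^* ≅ Z/2Z; (Z/821Z)^* ≅ Z/820Z. Hence Gal(Q(zeta_4926)/Q) ≅ Z/2Z × Z/820Z.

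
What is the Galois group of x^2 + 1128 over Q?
Gal(K/Q) = Z/2Z (cyclic of order 2)

x^2 + 1128 is irreducible over Q since -1128 is not a rational square. The splitting field Q(sqrt(-1128)) has degree 2 over Q, and its unique nontrivial automorphism is sqrt(-1128) ↦ -sqrt(-1128). Hence Gal(Q(sqrt(-1128))/Q) = Z/2Z.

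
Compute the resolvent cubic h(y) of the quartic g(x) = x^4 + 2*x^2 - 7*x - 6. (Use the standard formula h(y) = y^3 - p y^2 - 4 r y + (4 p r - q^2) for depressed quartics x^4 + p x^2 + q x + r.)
h(y) = y^3 - 2*y^2 + 24*y - 97

Identify coefficients: p = 2, q = -7, r = -6.
Plug into h(y) = y^3 - p y^2 - 4 r y + (4 p r - q^2):
  h(y) = y^3 - (2) y^2 - 4*(-6) y + (4*(2)*(-6) - (-7)^2)
       = y^3 + (-2) y^2 + (24) y + (-97).
Simplifying: h(y) = y^3 - 2*y^2 + 24*y - 97.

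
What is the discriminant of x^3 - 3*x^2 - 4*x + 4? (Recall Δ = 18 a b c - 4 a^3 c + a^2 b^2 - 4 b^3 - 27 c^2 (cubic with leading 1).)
Δ = 1264

For x^3 + a x^2 + b x + c the discriminant is Δ = 18 a b c - 4 a^3 c + a^2 b^2 - 4 b^3 - 27 c^2.
Plug a = -3, b = -4, c = 4:
  18*(-3)*(-4)*(4) - 4*(-3)^3*(4) + (-3)^2*(-4)^2 - 4*(-4)^3 - 27*(4)^2
  = 864 + (432) + 144 + (256) + (-432)
  = 1264.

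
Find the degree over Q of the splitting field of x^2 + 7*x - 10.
[K:Q] = 2

The discriminant of x^2 + (7)*x + (-10) is b^2 - 4c = 49 - (-40) = 89. Since 89 is not a perfect square in Q, the polynomial is irreducible over Q. Its two roots generate a degree-2 extension, so [K:Q] = 2.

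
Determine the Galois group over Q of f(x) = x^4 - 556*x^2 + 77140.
Gal(K/Q) = V_4 (Klein four-group, Z/2Z × Z/2Z)

f factors as (x^2 - 290)(x^2 - 266), so the splitting field is K = Q(sqrt(290), sqrt(266)). The elements 290, 266, 77140 are all non-squares in Q, so sqrt(290) and sqrt(266) generate independent quadratic extensions. Thus [K:Q] = 4 and Gal(K/Q) is generated by the two order-2 automorphisms sqrt(290) ↦ -sqrt(290) and sqrt(266) ↦ -sqrt(266), giving V_4.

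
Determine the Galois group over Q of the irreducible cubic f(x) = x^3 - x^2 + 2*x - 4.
Gal(K/Q) = S_3 (symmetric group of order 6)

Compute the discriminant of x^3 + (-1)*x^2 + (2)*x + (-4): Δ = -332. Since Δ is not a rational square, the Galois group is not contained in A_3; it must be the full S_3 (irreducibility of the cubic rules out anything smaller).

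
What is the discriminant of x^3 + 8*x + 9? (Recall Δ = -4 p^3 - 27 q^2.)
Δ = -4235

For a depressed cubic x^3 + p x + q the discriminant is Δ = -4 p^3 - 27 q^2 = -4*(8)^3 - 27*(9)^2 = -2048 - 2187 = -4235.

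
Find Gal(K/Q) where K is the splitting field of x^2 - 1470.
Gal(K/Q) = Z/2Z (cyclic of order 2)

x^2 - 1470 is irreducible over Q since 1470 is not a rational square. The splitting field Q(sqrt(1470)) has degree 2 over Q, and its unique nontrivial automorphism is sqrt(1470) ↦ -sqrt(1470). Hence Gal(Q(sqrt(1470))/Q) = Z/2Z.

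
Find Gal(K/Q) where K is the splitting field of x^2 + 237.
Gal(K/Q) = Z/2Z (cyclic of order 2)

x^2 + 237 is irreducible over Q since -237 is not a rational square. The splitting field Q(sqrt(-237)) has degree 2 over Q, and its unique nontrivial automorphism is sqrt(-237) ↦ -sqrt(-237). Hence Gal(Q(sqrt(-237))/Q) = Z/2Z.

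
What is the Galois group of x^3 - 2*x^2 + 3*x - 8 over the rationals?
Gal(K/Q) = S_3 (symmetric group of order 6)

Compute the discriminant of x^3 + (-2)*x^2 + (3)*x + (-8): Δ = -1192. Since Δ is not a rational square, the Galois group is not contained in A_3; it must be the full S_3 (irreducibility of the cubic rules out anything smaller).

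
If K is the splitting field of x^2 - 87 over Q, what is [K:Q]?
[K:Q] = 2

The polynomial x^2 - 87 is irreducible over Q since 87 is not a perfect square. Its splitting field is Q(sqrt(87)), which has degree 2 over Q.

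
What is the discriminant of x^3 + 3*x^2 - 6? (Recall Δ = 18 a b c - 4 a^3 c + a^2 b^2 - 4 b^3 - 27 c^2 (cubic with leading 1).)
Δ = -324

For x^3 + a x^2 + b x + c the discriminant is Δ = 18 a b c - 4 a^3 c + a^2 b^2 - 4 b^3 - 27 c^2.
Plug a = 3, b = 0, c = -6:
  18*(3)*(0)*(-6) - 4*(3)^3*(-6) + (3)^2*(0)^2 - 4*(0)^3 - 27*(-6)^2
  = 0 + (648) + 0 + (0) + (-972)
  = -324.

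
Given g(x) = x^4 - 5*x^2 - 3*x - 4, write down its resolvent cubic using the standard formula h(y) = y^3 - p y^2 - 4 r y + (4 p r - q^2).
h(y) = y^3 + 5*y^2 + 16*y + 71

Identify coefficients: p = -5, q = -3, r = -4.
Plug into h(y) = y^3 - p y^2 - 4 r y + (4 p r - q^2):
  h(y) = y^3 - (-5) y^2 - 4*(-4) y + (4*(-5)*(-4) - (-3)^2)
       = y^3 + (5) y^2 + (16) y + (71).
Simplifying: h(y) = y^3 + 5*y^2 + 16*y + 71.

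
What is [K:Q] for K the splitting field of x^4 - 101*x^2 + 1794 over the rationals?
[K:Q] = 4

f factors as (x^2 - 23)(x^2 - 78); the splitting field is K = Q(sqrt(23), sqrt(78)). Since 23, 78, and 1794 are all non-squares in Q, the three subfields Q(sqrt(23)), Q(sqrt(78)), Q(sqrt(1794)) are distinct degree-2 extensions, so [K:Q] = 4 (Klein four Galois group).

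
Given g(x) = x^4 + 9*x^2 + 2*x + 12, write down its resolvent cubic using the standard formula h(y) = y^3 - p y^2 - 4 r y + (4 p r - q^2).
h(y) = y^3 - 9*y^2 - 48*y + 428

Identify coefficients: p = 9, q = 2, r = 12.
Plug into h(y) = y^3 - p y^2 - 4 r y + (4 p r - q^2):
  h(y) = y^3 - (9) y^2 - 4*(12) y + (4*(9)*(12) - (2)^2)
       = y^3 + (-9) y^2 + (-48) y + (428).
Simplifying: h(y) = y^3 - 9*y^2 - 48*y + 428.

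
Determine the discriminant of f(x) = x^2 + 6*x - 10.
Δ = 76

For a quadratic a x^2 + b x + c the discriminant is Δ = b^2 - 4ac = (6)^2 - 4*(1)*(-10) = 36 - (-40) = 76.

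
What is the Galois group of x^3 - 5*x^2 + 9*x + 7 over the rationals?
Gal(K/Q) = S_3 (symmetric group of order 6)

Compute the discriminant of x^3 + (-5)*x^2 + (9)*x + (7): Δ = -4384. Since Δ is not a rational square, the Galois group is not contained in A_3; it must be the full S_3 (irreducibility of the cubic rules out anything smaller).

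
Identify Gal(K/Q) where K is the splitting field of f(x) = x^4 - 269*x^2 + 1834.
Gal(K/Q) = V_4 (Klein four-group, Z/2Z × Z/2Z)

f factors as (x^2 - 262)(x^2 - 7), so the splitting field is K = Q(sqrt(262), sqrt(7)). The elements 262, 7, 1834 are all non-squares in Q, so sqrt(262) and sqrt(7) generate independent quadratic extensions. Thus [K:Q] = 4 and Gal(K/Q) is generated by the two order-2 automorphisms sqrt(262) ↦ -sqrt(262) and sqrt(7) ↦ -sqrt(7), giving V_4.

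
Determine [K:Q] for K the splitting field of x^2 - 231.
[K:Q] = 2

The polynomial x^2 - 231 is irreducible over Q since 231 is not a perfect square. Its splitting field is Q(sqrt(231)), which has degree 2 over Q.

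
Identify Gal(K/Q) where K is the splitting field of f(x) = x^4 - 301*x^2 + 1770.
Gal(K/Q) = V_4 (Klein four-group, Z/2Z × Z/2Z)

f factors as (x^2 - 295)(x^2 - 6), so the splitting field is K = Q(sqrt(295), sqrt(6)). The elements 295, 6, 1770 are all non-squares in Q, so sqrt(295) and sqrt(6) generate independent quadratic extensions. Thus [K:Q] = 4 and Gal(K/Q) is generated by the two order-2 automorphisms sqrt(295) ↦ -sqrt(295) and sqrt(6) ↦ -sqrt(6), giving V_4.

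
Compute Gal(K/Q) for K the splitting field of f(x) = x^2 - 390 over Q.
Gal(K/Q) = Z/2Z (cyclic of order 2)

x^2 - 390 is irreducible over Q since 390 is not a rational square. The splitting field Q(sqrt(390)) has degree 2 over Q, and its unique nontrivial automorphism is sqrt(390) ↦ -sqrt(390). Hence Gal(Q(sqrt(390))/Q) = Z/2Z.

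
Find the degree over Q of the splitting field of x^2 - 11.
[K:Q] = 2

The discriminant of x^2 + (0)*x + (-11) is b^2 - 4c = 0 - (-44) = 44. Since 44 is not a perfect square in Q, the polynomial is irreducible over Q. Its two roots generate a degree-2 extension, so [K:Q] = 2.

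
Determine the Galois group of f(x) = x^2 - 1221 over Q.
Gal(K/Q) = Z/2Z (cyclic of order 2)

x^2 - 1221 is irreducible over Q since 1221 is not a rational square. The splitting field Q(sqrt(1221)) has degree 2 over Q, and its unique nontrivial automorphism is sqrt(1221) ↦ -sqrt(1221). Hence Gal(Q(sqrt(1221))/Q) = Z/2Z.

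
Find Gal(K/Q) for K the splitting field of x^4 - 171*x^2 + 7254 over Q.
Gal(K/Q) = V_4 (Klein four-group, Z/2Z × Z/2Z)

f factors as (x^2 - 93)(x^2 - 78), so the splitting field is K = Q(sqrt(93), sqrt(78)). The elements 93, 78, 7254 are all non-squares in Q, so sqrt(93) and sqrt(78) generate independent quadratic extensions. Thus [K:Q] = 4 and Gal(K/Q) is generated by the two order-2 automorphisms sqrt(93) ↦ -sqrt(93) and sqrt(78) ↦ -sqrt(78), giving V_4.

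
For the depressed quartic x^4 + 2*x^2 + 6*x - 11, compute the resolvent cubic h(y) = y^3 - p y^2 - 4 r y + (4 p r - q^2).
h(y) = y^3 - 2*y^2 + 44*y - 124

Identify coefficients: p = 2, q = 6, r = -11.
Plug into h(y) = y^3 - p y^2 - 4 r y + (4 p r - q^2):
  h(y) = y^3 - (2) y^2 - 4*(-11) y + (4*(2)*(-11) - (6)^2)
       = y^3 + (-2) y^2 + (44) y + (-124).
Simplifying: h(y) = y^3 - 2*y^2 + 44*y - 124.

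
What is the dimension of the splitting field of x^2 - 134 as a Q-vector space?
[K:Q] = 2

The polynomial x^2 - 134 is irreducible over Q since 134 is not a perfect square. Its splitting field is Q(sqrt(134)), which has degree 2 over Q.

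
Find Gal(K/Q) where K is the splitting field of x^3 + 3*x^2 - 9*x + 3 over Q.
Gal(K/Q) = S_3 (symmetric group of order 6)

Compute the discriminant of x^3 + (3)*x^2 + (-9)*x + (3): Δ = 1620. Since Δ is not a rational square, the Galois group is not contained in A_3; it must be the full S_3 (irreducibility of the cubic rules out anything smaller).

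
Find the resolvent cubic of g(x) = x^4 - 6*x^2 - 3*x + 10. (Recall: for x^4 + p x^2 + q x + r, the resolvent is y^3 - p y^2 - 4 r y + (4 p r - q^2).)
h(y) = y^3 + 6*y^2 - 40*y - 249

Identify coefficients: p = -6, q = -3, r = 10.
Plug into h(y) = y^3 - p y^2 - 4 r y + (4 p r - q^2):
  h(y) = y^3 - (-6) y^2 - 4*(10) y + (4*(-6)*(10) - (-3)^2)
       = y^3 + (6) y^2 + (-40) y + (-249).
Simplifying: h(y) = y^3 + 6*y^2 - 40*y - 249.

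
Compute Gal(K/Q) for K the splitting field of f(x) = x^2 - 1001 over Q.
Gal(K/Q) = Z/2Z (cyclic of order 2)

x^2 - 1001 is irreducible over Q since 1001 is not a rational square. The splitting field Q(sqrt(1001)) has degree 2 over Q, and its unique nontrivial automorphism is sqrt(1001) ↦ -sqrt(1001). Hence Gal(Q(sqrt(1001))/Q) = Z/2Z.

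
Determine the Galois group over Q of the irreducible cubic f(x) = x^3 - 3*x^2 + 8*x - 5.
Gal(K/Q) = S_3 (symmetric group of order 6)

Compute the discriminant of x^3 + (-3)*x^2 + (8)*x + (-5): Δ = -527. Since Δ is not a rational square, the Galois group is not contained in A_3; it must be the full S_3 (irreducibility of the cubic rules out anything smaller).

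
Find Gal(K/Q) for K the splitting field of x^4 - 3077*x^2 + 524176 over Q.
Gal(K/Q) = Z/2Z (cyclic of order 2)

f factors as (x^2 - 181)(x^2 - 2896), so the splitting field is K = Q(sqrt(181), sqrt(2896)). The squarefree part of 181 is 181 and the squarefree part of 2896 is also 181, so sqrt(181) and sqrt(2896) are both rational multiples of sqrt(181). Hence Q(sqrt(181)) = Q(sqrt(2896)) = Q(sqrt(181)), and the splitting field collapses to a single degree-2 extension with Galois group Z/2Z.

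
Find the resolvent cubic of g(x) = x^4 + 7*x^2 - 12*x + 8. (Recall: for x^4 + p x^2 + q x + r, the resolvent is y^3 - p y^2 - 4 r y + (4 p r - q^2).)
h(y) = y^3 - 7*y^2 - 32*y + 80

Identify coefficients: p = 7, q = -12, r = 8.
Plug into h(y) = y^3 - p y^2 - 4 r y + (4 p r - q^2):
  h(y) = y^3 - (7) y^2 - 4*(8) y + (4*(7)*(8) - (-12)^2)
       = y^3 + (-7) y^2 + (-32) y + (80).
Simplifying: h(y) = y^3 - 7*y^2 - 32*y + 80.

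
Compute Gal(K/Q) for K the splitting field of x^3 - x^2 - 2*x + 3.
Gal(K/Q) = S_3 (symmetric group of order 6)

Compute the discriminant of x^3 + (-1)*x^2 + (-2)*x + (3): Δ = -87. Since Δ is not a rational square, the Galois group is not contained in A_3; it must be the full S_3 (irreducibility of the cubic rules out anything smaller).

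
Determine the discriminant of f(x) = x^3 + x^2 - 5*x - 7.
Δ = -140

For x^3 + a x^2 + b x + c the discriminant is Δ = 18 a b c - 4 a^3 c + a^2 b^2 - 4 b^3 - 27 c^2.
Plug a = 1, b = -5, c = -7:
  18*(1)*(-5)*(-7) - 4*(1)^3*(-7) + (1)^2*(-5)^2 - 4*(-5)^3 - 27*(-7)^2
  = 630 + (28) + 25 + (500) + (-1323)
  = -140.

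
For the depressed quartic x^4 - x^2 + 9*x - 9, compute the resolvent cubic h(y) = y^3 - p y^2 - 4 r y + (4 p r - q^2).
h(y) = y^3 + y^2 + 36*y - 45

Identify coefficients: p = -1, q = 9, r = -9.
Plug into h(y) = y^3 - p y^2 - 4 r y + (4 p r - q^2):
  h(y) = y^3 - (-1) y^2 - 4*(-9) y + (4*(-1)*(-9) - (9)^2)
       = y^3 + (1) y^2 + (36) y + (-45).
Simplifying: h(y) = y^3 + y^2 + 36*y - 45.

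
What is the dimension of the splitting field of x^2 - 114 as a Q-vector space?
[K:Q] = 2

The polynomial x^2 - 114 is irreducible over Q since 114 is not a perfect square. Its splitting field is Q(sqrt(114)), which has degree 2 over Q.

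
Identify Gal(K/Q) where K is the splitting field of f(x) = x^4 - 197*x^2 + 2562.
Gal(K/Q) = V_4 (Klein four-group, Z/2Z × Z/2Z)

f factors as (x^2 - 183)(x^2 - 14), so the splitting field is K = Q(sqrt(183), sqrt(14)). The elements 183, 14, 2562 are all non-squares in Q, so sqrt(183) and sqrt(14) generate independent quadratic extensions. Thus [K:Q] = 4 and Gal(K/Q) is generated by the two order-2 automorphisms sqrt(183) ↦ -sqrt(183) and sqrt(14) ↦ -sqrt(14), giving V_4.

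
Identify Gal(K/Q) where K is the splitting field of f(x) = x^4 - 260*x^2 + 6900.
Gal(K/Q) = V_4 (Klein four-group, Z/2Z × Z/2Z)

f factors as (x^2 - 230)(x^2 - 30), so the splitting field is K = Q(sqrt(230), sqrt(30)). The elements 230, 30, 6900 are all non-squares in Q, so sqrt(230) and sqrt(30) generate independent quadratic extensions. Thus [K:Q] = 4 and Gal(K/Q) is generated by the two order-2 automorphisms sqrt(230) ↦ -sqrt(230) and sqrt(30) ↦ -sqrt(30), giving V_4.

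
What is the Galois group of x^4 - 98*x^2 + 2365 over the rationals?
Gal(K/Q) = V_4 (Klein four-group, Z/2Z × Z/2Z)

f factors as (x^2 - 43)(x^2 - 55), so the splitting field is K = Q(sqrt(43), sqrt(55)). The elements 43, 55, 2365 are all non-squares in Q, so sqrt(43) and sqrt(55) generate independent quadratic extensions. Thus [K:Q] = 4 and Gal(K/Q) is generated by the two order-2 automorphisms sqrt(43) ↦ -sqrt(43) and sqrt(55) ↦ -sqrt(55), giving V_4.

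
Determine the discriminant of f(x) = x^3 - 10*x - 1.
Δ = 3973

For a depressed cubic x^3 + p x + q the discriminant is Δ = -4 p^3 - 27 q^2 = -4*(-10)^3 - 27*(-1)^2 = 4000 - 27 = 3973.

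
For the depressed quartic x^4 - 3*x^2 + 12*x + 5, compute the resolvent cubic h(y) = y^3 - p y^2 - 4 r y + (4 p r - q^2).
h(y) = y^3 + 3*y^2 - 20*y - 204

Identify coefficients: p = -3, q = 12, r = 5.
Plug into h(y) = y^3 - p y^2 - 4 r y + (4 p r - q^2):
  h(y) = y^3 - (-3) y^2 - 4*(5) y + (4*(-3)*(5) - (12)^2)
       = y^3 + (3) y^2 + (-20) y + (-204).
Simplifying: h(y) = y^3 + 3*y^2 - 20*y - 204.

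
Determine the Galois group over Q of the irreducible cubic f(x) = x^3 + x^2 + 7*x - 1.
Gal(K/Q) = S_3 (symmetric group of order 6)

Compute the discriminant of x^3 + (1)*x^2 + (7)*x + (-1): Δ = -1472. Since Δ is not a rational square, the Galois group is not contained in A_3; it must be the full S_3 (irreducibility of the cubic rules out anything smaller).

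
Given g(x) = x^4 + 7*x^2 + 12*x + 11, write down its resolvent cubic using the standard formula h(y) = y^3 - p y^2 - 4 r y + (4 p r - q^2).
h(y) = y^3 - 7*y^2 - 44*y + 164

Identify coefficients: p = 7, q = 12, r = 11.
Plug into h(y) = y^3 - p y^2 - 4 r y + (4 p r - q^2):
  h(y) = y^3 - (7) y^2 - 4*(11) y + (4*(7)*(11) - (12)^2)
       = y^3 + (-7) y^2 + (-44) y + (164).
Simplifying: h(y) = y^3 - 7*y^2 - 44*y + 164.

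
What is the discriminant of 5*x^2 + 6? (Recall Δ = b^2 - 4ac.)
Δ = -120

For a quadratic a x^2 + b x + c the discriminant is Δ = b^2 - 4ac = (0)^2 - 4*(5)*(6) = 0 - (120) = -120.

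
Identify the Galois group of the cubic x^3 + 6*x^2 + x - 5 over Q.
Gal(K/Q) = S_3 (symmetric group of order 6)

Compute the discriminant of x^3 + (6)*x^2 + (1)*x + (-5): Δ = 3137. Since Δ is not a rational square, the Galois group is not contained in A_3; it must be the full S_3 (irreducibility of the cubic rules out anything smaller).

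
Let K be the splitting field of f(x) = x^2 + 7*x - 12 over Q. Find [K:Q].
[K:Q] = 2

The discriminant of x^2 + (7)*x + (-12) is b^2 - 4c = 49 - (-48) = 97. Since 97 is not a perfect square in Q, the polynomial is irreducible over Q. Its two roots generate a degree-2 extension, so [K:Q] = 2.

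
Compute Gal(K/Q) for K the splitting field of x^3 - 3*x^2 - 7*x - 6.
Gal(K/Q) = S_3 (symmetric group of order 6)

Compute the discriminant of x^3 + (-3)*x^2 + (-7)*x + (-6): Δ = -2075. Since Δ is not a rational square, the Galois group is not contained in A_3; it must be the full S_3 (irreducibility of the cubic rules out anything smaller).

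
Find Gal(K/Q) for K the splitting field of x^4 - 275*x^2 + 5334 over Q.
Gal(K/Q) = V_4 (Klein four-group, Z/2Z × Z/2Z)

f factors as (x^2 - 254)(x^2 - 21), so the splitting field is K = Q(sqrt(254), sqrt(21)). The elements 254, 21, 5334 are all non-squares in Q, so sqrt(254) and sqrt(21) generate independent quadratic extensions. Thus [K:Q] = 4 and Gal(K/Q) is generated by the two order-2 automorphisms sqrt(254) ↦ -sqrt(254) and sqrt(21) ↦ -sqrt(21), giving V_4.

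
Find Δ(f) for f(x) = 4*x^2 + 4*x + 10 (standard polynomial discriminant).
Δ = -144

For a quadratic a x^2 + b x + c the discriminant is Δ = b^2 - 4ac = (4)^2 - 4*(4)*(10) = 16 - (160) = -144.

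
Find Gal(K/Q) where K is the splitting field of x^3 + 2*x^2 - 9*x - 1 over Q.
Gal(K/Q) = S_3 (symmetric group of order 6)

Compute the discriminant of x^3 + (2)*x^2 + (-9)*x + (-1): Δ = 3569. Since Δ is not a rational square, the Galois group is not contained in A_3; it must be the full S_3 (irreducibility of the cubic rules out anything smaller).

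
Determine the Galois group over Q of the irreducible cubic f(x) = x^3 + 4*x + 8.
Gal(K/Q) = S_3 (symmetric group of order 6)

Compute the discriminant of x^3 + (0)*x^2 + (4)*x + (8): Δ = -1984. Since Δ is not a rational square, the Galois group is not contained in A_3; it must be the full S_3 (irreducibility of the cubic rules out anything smaller).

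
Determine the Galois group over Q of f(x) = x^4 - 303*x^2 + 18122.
Gal(K/Q) = V_4 (Klein four-group, Z/2Z × Z/2Z)

f factors as (x^2 - 82)(x^2 - 221), so the splitting field is K = Q(sqrt(82), sqrt(221)). The elements 82, 221, 18122 are all non-squares in Q, so sqrt(82) and sqrt(221) generate independent quadratic extensions. Thus [K:Q] = 4 and Gal(K/Q) is generated by the two order-2 automorphisms sqrt(82) ↦ -sqrt(82) and sqrt(221) ↦ -sqrt(221), giving V_4.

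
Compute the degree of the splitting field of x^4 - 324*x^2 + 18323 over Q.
[K:Q] = 4

f factors as (x^2 - 251)(x^2 - 73); the splitting field is K = Q(sqrt(251), sqrt(73)). Since 251, 73, and 18323 are all non-squares in Q, the three subfields Q(sqrt(251)), Q(sqrt(73)), Q(sqrt(18323)) are distinct degree-2 extensions, so [K:Q] = 4 (Klein four Galois group).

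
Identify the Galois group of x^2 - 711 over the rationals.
Gal(K/Q) = Z/2Z (cyclic of order 2)

x^2 - 711 is irreducible over Q since 711 is not a rational square. The splitting field Q(sqrt(711)) has degree 2 over Q, and its unique nontrivial automorphism is sqrt(711) ↦ -sqrt(711). Hence Gal(Q(sqrt(711))/Q) = Z/2Z.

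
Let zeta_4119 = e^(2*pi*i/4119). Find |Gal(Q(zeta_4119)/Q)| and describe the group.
|Gal(Q(zeta_4119)/Q)| = phi(4119) = 2744; group ≅ (Z/4119Z)^* ≅ Z/2Z × Z/1372Z

The n-th cyclotomic polynomial Φ_4119(x) is the minimal polynomial of zeta_4119 over Q and has degree phi(4119) = 2744. So Q(zeta_4119) is a degree-2744 Galois extension with Galois group (Z/4119Z)^*. By CRT, (Z/4119Z)^* ≅ (Z/3Z)^* × (Z/1373Z)^*. Each prime-power unit group is (Z/3Z)^* ≅ Z/2Z; (Z/1373Z)^* ≅ Z/1372Z. Hence Gal(Q(zeta_4119)/Q) ≅ Z/2Z × Z/1372Z.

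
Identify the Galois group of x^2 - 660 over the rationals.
Gal(K/Q) = Z/2Z (cyclic of order 2)

x^2 - 660 is irreducible over Q since 660 is not a rational square. The splitting field Q(sqrt(660)) has degree 2 over Q, and its unique nontrivial automorphism is sqrt(660) ↦ -sqrt(660). Hence Gal(Q(sqrt(660))/Q) = Z/2Z.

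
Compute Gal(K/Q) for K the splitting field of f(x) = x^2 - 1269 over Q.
Gal(K/Q) = Z/2Z (cyclic of order 2)

x^2 - 1269 is irreducible over Q since 1269 is not a rational square. The splitting field Q(sqrt(1269)) has degree 2 over Q, and its unique nontrivial automorphism is sqrt(1269) ↦ -sqrt(1269). Hence Gal(Q(sqrt(1269))/Q) = Z/2Z.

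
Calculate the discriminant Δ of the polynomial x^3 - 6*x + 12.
Δ = -3024

For a depressed cubic x^3 + p x + q the discriminant is Δ = -4 p^3 - 27 q^2 = -4*(-6)^3 - 27*(12)^2 = 864 - 3888 = -3024.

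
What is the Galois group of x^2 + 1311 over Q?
Gal(K/Q) = Z/2Z (cyclic of order 2)

x^2 + 1311 is irreducible over Q since -1311 is not a rational square. The splitting field Q(sqrt(-1311)) has degree 2 over Q, and its unique nontrivial automorphism is sqrt(-1311) ↦ -sqrt(-1311). Hence Gal(Q(sqrt(-1311))/Q) = Z/2Z.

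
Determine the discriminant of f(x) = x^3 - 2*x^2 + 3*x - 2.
Δ = -28

For x^3 + a x^2 + b x + c the discriminant is Δ = 18 a b c - 4 a^3 c + a^2 b^2 - 4 b^3 - 27 c^2.
Plug a = -2, b = 3, c = -2:
  18*(-2)*(3)*(-2) - 4*(-2)^3*(-2) + (-2)^2*(3)^2 - 4*(3)^3 - 27*(-2)^2
  = 216 + (-64) + 36 + (-108) + (-108)
  = -28.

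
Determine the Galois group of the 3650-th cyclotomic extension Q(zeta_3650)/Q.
|Gal(Q(zeta_3650)/Q)| = phi(3650) = 1440; group ≅ (Z/3650Z)^* ≅ Z/20Z × Z/72Z

The n-th cyclotomic polynomial Φ_3650(x) is the minimal polynomial of zeta_3650 over Q and has degree phi(3650) = 1440. So Q(zeta_3650) is a degree-1440 Galois extension with Galois group (Z/3650Z)^*. By CRT, (Z/3650Z)^* ≅ (Z/2Z)^* × (Z/25Z)^* × (Z/73Z)^*. Each prime-power unit group is (Z/2Z)^* ≅ trivial group (order 1); (Z/25Z)^* ≅ Z/20Z; (Z/73Z)^* ≅ Z/72Z. Hence Gal(Q(zeta_3650)/Q) ≅ Z/20Z × Z/72Z.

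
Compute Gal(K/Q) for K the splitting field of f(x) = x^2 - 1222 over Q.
Gal(K/Q) = Z/2Z (cyclic of order 2)

x^2 - 1222 is irreducible over Q since 1222 is not a rational square. The splitting field Q(sqrt(1222)) has degree 2 over Q, and its unique nontrivial automorphism is sqrt(1222) ↦ -sqrt(1222). Hence Gal(Q(sqrt(1222))/Q) = Z/2Z.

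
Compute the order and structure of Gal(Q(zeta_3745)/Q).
|Gal(Q(zeta_3745)/Q)| = phi(3745) = 2544; group ≅ (Z/3745Z)^* ≅ Z/4Z × Z/6Z × Z/106Z

The n-th cyclotomic polynomial Φ_3745(x) is the minimal polynomial of zeta_3745 over Q and has degree phi(3745) = 2544. So Q(zeta_3745) is a degree-2544 Galois extension with Galois group (Z/3745Z)^*. By CRT, (Z/3745Z)^* ≅ (Z/5Z)^* × (Z/7Z)^* × (Z/107Z)^*. Each prime-power unit group is (Z/5Z)^* ≅ Z/4Z; (Z/7Z)^* ≅ Z/6Z; (Z/107Z)^* ≅ Z/106Z. Hence Gal(Q(zeta_3745)/Q) ≅ Z/4Z × Z/6Z × Z/106Z.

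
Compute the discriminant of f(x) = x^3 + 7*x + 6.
Δ = -2344

For x^3 + a x^2 + b x + c the discriminant is Δ = 18 a b c - 4 a^3 c + a^2 b^2 - 4 b^3 - 27 c^2.
Plug a = 0, b = 7, c = 6:
  18*(0)*(7)*(6) - 4*(0)^3*(6) + (0)^2*(7)^2 - 4*(7)^3 - 27*(6)^2
  = 0 + (0) + 0 + (-1372) + (-972)
  = -2344.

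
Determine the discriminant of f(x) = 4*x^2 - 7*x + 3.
Δ = 1

For a quadratic a x^2 + b x + c the discriminant is Δ = b^2 - 4ac = (-7)^2 - 4*(4)*(3) = 49 - (48) = 1.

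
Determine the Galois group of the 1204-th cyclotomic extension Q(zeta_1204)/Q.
|Gal(Q(zeta_1204)/Q)| = phi(1204) = 504; group ≅ (Z/1204Z)^* ≅ Z/2Z × Z/6Z × Z/42Z

The n-th cyclotomic polynomial Φ_1204(x) is the minimal polynomial of zeta_1204 over Q and has degree phi(1204) = 504. So Q(zeta_1204) is a degree-504 Galois extension with Galois group (Z/1204Z)^*. By CRT, (Z/1204Z)^* ≅ (Z/4Z)^* × (Z/7Z)^* × (Z/43Z)^*. Each prime-power unit group is (Z/4Z)^* ≅ Z/2Z; (Z/7Z)^* ≅ Z/6Z; (Z/43Z)^* ≅ Z/42Z. Hence Gal(Q(zeta_1204)/Q) ≅ Z/2Z × Z/6Z × Z/42Z.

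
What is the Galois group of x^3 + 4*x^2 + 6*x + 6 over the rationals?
Gal(K/Q) = S_3 (symmetric group of order 6)

Compute the discriminant of x^3 + (4)*x^2 + (6)*x + (6): Δ = -204. Since Δ is not a rational square, the Galois group is not contained in A_3; it must be the full S_3 (irreducibility of the cubic rules out anything smaller).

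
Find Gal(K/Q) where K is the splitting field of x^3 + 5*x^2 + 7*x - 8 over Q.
Gal(K/Q) = S_3 (symmetric group of order 6)

Compute the discriminant of x^3 + (5)*x^2 + (7)*x + (-8): Δ = -2915. Since Δ is not a rational square, the Galois group is not contained in A_3; it must be the full S_3 (irreducibility of the cubic rules out anything smaller).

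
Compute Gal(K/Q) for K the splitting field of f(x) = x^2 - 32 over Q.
Gal(K/Q) = Z/2Z (cyclic of order 2)

x^2 - 32 is irreducible over Q since 32 is not a rational square. The splitting field Q(sqrt(32)) has degree 2 over Q, and its unique nontrivial automorphism is sqrt(32) ↦ -sqrt(32). Hence Gal(Q(sqrt(32))/Q) = Z/2Z.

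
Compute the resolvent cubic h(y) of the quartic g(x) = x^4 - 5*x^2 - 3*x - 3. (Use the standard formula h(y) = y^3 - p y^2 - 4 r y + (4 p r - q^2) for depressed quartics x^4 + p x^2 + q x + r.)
h(y) = y^3 + 5*y^2 + 12*y + 51

Identify coefficients: p = -5, q = -3, r = -3.
Plug into h(y) = y^3 - p y^2 - 4 r y + (4 p r - q^2):
  h(y) = y^3 - (-5) y^2 - 4*(-3) y + (4*(-5)*(-3) - (-3)^2)
       = y^3 + (5) y^2 + (12) y + (51).
Simplifying: h(y) = y^3 + 5*y^2 + 12*y + 51.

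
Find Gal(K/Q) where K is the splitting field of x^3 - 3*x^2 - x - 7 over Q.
Gal(K/Q) = S_3 (symmetric group of order 6)

Compute the discriminant of x^3 + (-3)*x^2 + (-1)*x + (-7): Δ = -2444. Since Δ is not a rational square, the Galois group is not contained in A_3; it must be the full S_3 (irreducibility of the cubic rules out anything smaller).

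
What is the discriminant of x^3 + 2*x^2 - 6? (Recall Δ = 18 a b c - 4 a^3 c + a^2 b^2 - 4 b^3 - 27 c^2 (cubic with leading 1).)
Δ = -780

For x^3 + a x^2 + b x + c the discriminant is Δ = 18 a b c - 4 a^3 c + a^2 b^2 - 4 b^3 - 27 c^2.
Plug a = 2, b = 0, c = -6:
  18*(2)*(0)*(-6) - 4*(2)^3*(-6) + (2)^2*(0)^2 - 4*(0)^3 - 27*(-6)^2
  = 0 + (192) + 0 + (0) + (-972)
  = -780.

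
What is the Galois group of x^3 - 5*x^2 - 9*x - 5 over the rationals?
Gal(K/Q) = S_3 (symmetric group of order 6)

Compute the discriminant of x^3 + (-5)*x^2 + (-9)*x + (-5): Δ = -2284. Since Δ is not a rational square, the Galois group is not contained in A_3; it must be the full S_3 (irreducibility of the cubic rules out anything smaller).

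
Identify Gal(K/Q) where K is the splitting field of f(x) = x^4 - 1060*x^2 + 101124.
Gal(K/Q) = Z/2Z (cyclic of order 2)

f factors as (x^2 - 954)(x^2 - 106), so the splitting field is K = Q(sqrt(954), sqrt(106)). The squarefree part of 954 is 106 and the squarefree part of 106 is also 106, so sqrt(954) and sqrt(106) are both rational multiples of sqrt(106). Hence Q(sqrt(954)) = Q(sqrt(106)) = Q(sqrt(106)), and the splitting field collapses to a single degree-2 extension with Galois group Z/2Z.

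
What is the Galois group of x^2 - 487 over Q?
Gal(K/Q) = Z/2Z (cyclic of order 2)

x^2 - 487 is irreducible over Q since 487 is not a rational square. The splitting field Q(sqrt(487)) has degree 2 over Q, and its unique nontrivial automorphism is sqrt(487) ↦ -sqrt(487). Hence Gal(Q(sqrt(487))/Q) = Z/2Z.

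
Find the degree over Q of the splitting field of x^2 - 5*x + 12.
[K:Q] = 2

The discriminant of x^2 + (-5)*x + (12) is b^2 - 4c = 25 - (48) = -23. Since -23 is not a perfect square in Q, the polynomial is irreducible over Q. Its two roots generate a degree-2 extension, so [K:Q] = 2.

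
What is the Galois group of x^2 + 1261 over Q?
Gal(K/Q) = Z/2Z (cyclic of order 2)

x^2 + 1261 is irreducible over Q since -1261 is not a rational square. The splitting field Q(sqrt(-1261)) has degree 2 over Q, and its unique nontrivial automorphism is sqrt(-1261) ↦ -sqrt(-1261). Hence Gal(Q(sqrt(-1261))/Q) = Z/2Z.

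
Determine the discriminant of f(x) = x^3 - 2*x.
Δ = 32

For a depressed cubic x^3 + p x + q the discriminant is Δ = -4 p^3 - 27 q^2 = -4*(-2)^3 - 27*(0)^2 = 32 - 0 = 32.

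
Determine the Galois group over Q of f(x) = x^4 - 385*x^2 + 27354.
Gal(K/Q) = V_4 (Klein four-group, Z/2Z × Z/2Z)

f factors as (x^2 - 94)(x^2 - 291), so the splitting field is K = Q(sqrt(94), sqrt(291)). The elements 94, 291, 27354 are all non-squares in Q, so sqrt(94) and sqrt(291) generate independent quadratic extensions. Thus [K:Q] = 4 and Gal(K/Q) is generated by the two order-2 automorphisms sqrt(94) ↦ -sqrt(94) and sqrt(291) ↦ -sqrt(291), giving V_4.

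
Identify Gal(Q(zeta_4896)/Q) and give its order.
|Gal(Q(zeta_4896)/Q)| = phi(4896) = 1536; group ≅ (Z/4896Z)^* ≅ Z/2Z × Z/6Z × Z/8Z × Z/16Z

The n-th cyclotomic polynomial Φ_4896(x) is the minimal polynomial of zeta_4896 over Q and has degree phi(4896) = 1536. So Q(zeta_4896) is a degree-1536 Galois extension with Galois group (Z/4896Z)^*. By CRT, (Z/4896Z)^* ≅ (Z/32Z)^* × (Z/9Z)^* × (Z/17Z)^*. Each prime-power unit group is (Z/32Z)^* ≅ Z/2Z × Z/8Z; (Z/9Z)^* ≅ Z/6Z; (Z/17Z)^* ≅ Z/16Z. Hence Gal(Q(zeta_4896)/Q) ≅ Z/2Z × Z/6Z × Z/8Z × Z/16Z.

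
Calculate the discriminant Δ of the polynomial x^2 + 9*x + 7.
Δ = 53

For a quadratic a x^2 + b x + c the discriminant is Δ = b^2 - 4ac = (9)^2 - 4*(1)*(7) = 81 - (28) = 53.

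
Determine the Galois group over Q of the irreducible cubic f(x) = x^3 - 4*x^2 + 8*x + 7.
Gal(K/Q) = S_3 (symmetric group of order 6)

Compute the discriminant of x^3 + (-4)*x^2 + (8)*x + (7): Δ = -4587. Since Δ is not a rational square, the Galois group is not contained in A_3; it must be the full S_3 (irreducibility of the cubic rules out anything smaller).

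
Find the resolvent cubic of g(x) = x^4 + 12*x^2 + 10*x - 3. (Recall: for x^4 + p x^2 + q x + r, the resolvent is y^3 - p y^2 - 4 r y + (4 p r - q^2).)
h(y) = y^3 - 12*y^2 + 12*y - 244

Identify coefficients: p = 12, q = 10, r = -3.
Plug into h(y) = y^3 - p y^2 - 4 r y + (4 p r - q^2):
  h(y) = y^3 - (12) y^2 - 4*(-3) y + (4*(12)*(-3) - (10)^2)
       = y^3 + (-12) y^2 + (12) y + (-244).
Simplifying: h(y) = y^3 - 12*y^2 + 12*y - 244.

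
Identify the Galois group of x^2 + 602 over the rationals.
Gal(K/Q) = Z/2Z (cyclic of order 2)

x^2 + 602 is irreducible over Q since -602 is not a rational square. The splitting field Q(sqrt(-602)) has degree 2 over Q, and its unique nontrivial automorphism is sqrt(-602) ↦ -sqrt(-602). Hence Gal(Q(sqrt(-602))/Q) = Z/2Z.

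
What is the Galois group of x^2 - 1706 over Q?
Gal(K/Q) = Z/2Z (cyclic of order 2)

x^2 - 1706 is irreducible over Q since 1706 is not a rational square. The splitting field Q(sqrt(1706)) has degree 2 over Q, and its unique nontrivial automorphism is sqrt(1706) ↦ -sqrt(1706). Hence Gal(Q(sqrt(1706))/Q) = Z/2Z.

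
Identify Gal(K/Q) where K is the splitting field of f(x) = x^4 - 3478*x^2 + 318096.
Gal(K/Q) = Z/2Z (cyclic of order 2)

f factors as (x^2 - 94)(x^2 - 3384), so the splitting field is K = Q(sqrt(94), sqrt(3384)). The squarefree part of 94 is 94 and the squarefree part of 3384 is also 94, so sqrt(94) and sqrt(3384) are both rational multiples of sqrt(94). Hence Q(sqrt(94)) = Q(sqrt(3384)) = Q(sqrt(94)), and the splitting field collapses to a single degree-2 extension with Galois group Z/2Z.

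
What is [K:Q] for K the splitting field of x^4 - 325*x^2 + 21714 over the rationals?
[K:Q] = 4

f factors as (x^2 - 231)(x^2 - 94); the splitting field is K = Q(sqrt(231), sqrt(94)). Since 231, 94, and 21714 are all non-squares in Q, the three subfields Q(sqrt(231)), Q(sqrt(94)), Q(sqrt(21714)) are distinct degree-2 extensions, so [K:Q] = 4 (Klein four Galois group).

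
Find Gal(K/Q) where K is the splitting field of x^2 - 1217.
Gal(K/Q) = Z/2Z (cyclic of order 2)

x^2 - 1217 is irreducible over Q since 1217 is not a rational square. The splitting field Q(sqrt(1217)) has degree 2 over Q, and its unique nontrivial automorphism is sqrt(1217) ↦ -sqrt(1217). Hence Gal(Q(sqrt(1217))/Q) = Z/2Z.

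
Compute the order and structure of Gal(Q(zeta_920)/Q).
|Gal(Q(zeta_920)/Q)| = phi(920) = 352; group ≅ (Z/920Z)^* ≅ Z/2Z × Z/2Z × Z/4Z × Z/22Z

The n-th cyclotomic polynomial Φ_920(x) is the minimal polynomial of zeta_920 over Q and has degree phi(920) = 352. So Q(zeta_920) is a degree-352 Galois extension with Galois group (Z/920Z)^*. By CRT, (Z/920Z)^* ≅ (Z/8Z)^* × (Z/5Z)^* × (Z/23Z)^*. Each prime-power unit group is (Z/8Z)^* ≅ Z/2Z × Z/2Z; (Z/5Z)^* ≅ Z/4Z; (Z/23Z)^* ≅ Z/22Z. Hence Gal(Q(zeta_920)/Q) ≅ Z/2Z × Z/2Z × Z/4Z × Z/22Z.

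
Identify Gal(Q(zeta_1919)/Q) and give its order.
|Gal(Q(zeta_1919)/Q)| = phi(1919) = 1800; group ≅ (Z/1919Z)^* ≅ Z/18Z × Z/100Z

The n-th cyclotomic polynomial Φ_1919(x) is the minimal polynomial of zeta_1919 over Q and has degree phi(1919) = 1800. So Q(zeta_1919) is a degree-1800 Galois extension with Galois group (Z/1919Z)^*. By CRT, (Z/1919Z)^* ≅ (Z/19Z)^* × (Z/101Z)^*. Each prime-power unit group is (Z/19Z)^* ≅ Z/18Z; (Z/101Z)^* ≅ Z/100Z. Hence Gal(Q(zeta_1919)/Q) ≅ Z/18Z × Z/100Z.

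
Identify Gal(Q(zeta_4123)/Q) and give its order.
|Gal(Q(zeta_4123)/Q)| = phi(4123) = 3240; group ≅ (Z/4123Z)^* ≅ Z/6Z × Z/18Z × Z/30Z

The n-th cyclotomic polynomial Φ_4123(x) is the minimal polynomial of zeta_4123 over Q and has degree phi(4123) = 3240. So Q(zeta_4123) is a degree-3240 Galois extension with Galois group (Z/4123Z)^*. By CRT, (Z/4123Z)^* ≅ (Z/7Z)^* × (Z/19Z)^* × (Z/31Z)^*. Each prime-power unit group is (Z/7Z)^* ≅ Z/6Z; (Z/19Z)^* ≅ Z/18Z; (Z/31Z)^* ≅ Z/30Z. Hence Gal(Q(zeta_4123)/Q) ≅ Z/6Z × Z/18Z × Z/30Z.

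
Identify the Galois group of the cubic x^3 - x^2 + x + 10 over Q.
Gal(K/Q) = S_3 (symmetric group of order 6)

Compute the discriminant of x^3 + (-1)*x^2 + (1)*x + (10): Δ = -2843. Since Δ is not a rational square, the Galois group is not contained in A_3; it must be the full S_3 (irreducibility of the cubic rules out anything smaller).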